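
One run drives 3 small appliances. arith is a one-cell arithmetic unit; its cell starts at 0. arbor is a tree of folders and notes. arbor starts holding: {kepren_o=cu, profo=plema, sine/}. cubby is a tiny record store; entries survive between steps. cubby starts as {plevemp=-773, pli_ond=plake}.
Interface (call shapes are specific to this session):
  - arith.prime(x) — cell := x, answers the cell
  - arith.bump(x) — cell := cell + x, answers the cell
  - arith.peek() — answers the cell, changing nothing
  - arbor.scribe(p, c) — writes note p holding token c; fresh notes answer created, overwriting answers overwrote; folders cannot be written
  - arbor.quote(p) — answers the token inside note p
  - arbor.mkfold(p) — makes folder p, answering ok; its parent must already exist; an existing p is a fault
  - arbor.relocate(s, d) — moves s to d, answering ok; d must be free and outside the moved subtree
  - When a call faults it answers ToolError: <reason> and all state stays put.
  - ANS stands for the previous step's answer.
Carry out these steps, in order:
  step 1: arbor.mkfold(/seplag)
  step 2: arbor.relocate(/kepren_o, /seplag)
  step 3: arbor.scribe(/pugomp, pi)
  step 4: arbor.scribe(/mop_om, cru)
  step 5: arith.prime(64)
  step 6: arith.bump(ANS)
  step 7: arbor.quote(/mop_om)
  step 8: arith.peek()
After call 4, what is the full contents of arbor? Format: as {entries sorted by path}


==> arbor.mkfold(p=/seplag)
<== ok
==> arbor.relocate(s=/kepren_o, d=/seplag)
<== ToolError: exists
==> arbor.scribe(p=/pugomp, c=pi)
<== created
==> arbor.scribe(p=/mop_om, c=cru)
<== created
==> arith.prime(x=64)
<== 64
==> arith.bump(x=ANS)
<== 128
==> arbor.quote(p=/mop_om)
<== cru
==> arith.peek()
<== 128

Answer: {kepren_o=cu, mop_om=cru, profo=plema, pugomp=pi, seplag/, sine/}


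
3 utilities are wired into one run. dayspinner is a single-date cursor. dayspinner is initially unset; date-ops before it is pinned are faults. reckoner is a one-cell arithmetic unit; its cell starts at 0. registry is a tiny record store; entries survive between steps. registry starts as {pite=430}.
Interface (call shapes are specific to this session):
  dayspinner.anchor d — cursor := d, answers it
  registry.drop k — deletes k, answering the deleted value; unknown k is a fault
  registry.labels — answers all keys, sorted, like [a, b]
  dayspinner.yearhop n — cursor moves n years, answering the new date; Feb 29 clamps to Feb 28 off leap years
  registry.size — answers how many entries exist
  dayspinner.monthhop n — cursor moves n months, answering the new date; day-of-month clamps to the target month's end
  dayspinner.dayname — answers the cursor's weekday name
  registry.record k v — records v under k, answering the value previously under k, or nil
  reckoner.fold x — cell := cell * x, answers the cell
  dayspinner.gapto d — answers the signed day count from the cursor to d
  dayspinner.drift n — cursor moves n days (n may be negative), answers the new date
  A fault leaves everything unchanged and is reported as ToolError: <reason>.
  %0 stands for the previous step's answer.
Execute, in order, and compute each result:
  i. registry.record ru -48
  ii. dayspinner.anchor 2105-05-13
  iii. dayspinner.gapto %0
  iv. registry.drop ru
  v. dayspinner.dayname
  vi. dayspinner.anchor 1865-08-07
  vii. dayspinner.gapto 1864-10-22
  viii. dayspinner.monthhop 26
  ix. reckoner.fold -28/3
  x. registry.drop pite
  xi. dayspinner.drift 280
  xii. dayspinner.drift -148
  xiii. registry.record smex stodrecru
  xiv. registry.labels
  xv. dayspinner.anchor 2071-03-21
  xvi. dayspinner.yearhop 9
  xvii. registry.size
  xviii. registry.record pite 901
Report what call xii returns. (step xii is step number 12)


> registry.record ru -48
:: nil
> dayspinner.anchor 2105-05-13
:: 2105-05-13
> dayspinner.gapto %0
:: 0
> registry.drop ru
:: -48
> dayspinner.dayname
:: Wednesday
> dayspinner.anchor 1865-08-07
:: 1865-08-07
> dayspinner.gapto 1864-10-22
:: -289
> dayspinner.monthhop 26
:: 1867-10-07
> reckoner.fold -28/3
:: 0
> registry.drop pite
:: 430
> dayspinner.drift 280
:: 1868-07-13
> dayspinner.drift -148
:: 1868-02-16
> registry.record smex stodrecru
:: nil
> registry.labels
:: [smex]
> dayspinner.anchor 2071-03-21
:: 2071-03-21
> dayspinner.yearhop 9
:: 2080-03-21
> registry.size
:: 1
> registry.record pite 901
:: nil

Answer: 1868-02-16


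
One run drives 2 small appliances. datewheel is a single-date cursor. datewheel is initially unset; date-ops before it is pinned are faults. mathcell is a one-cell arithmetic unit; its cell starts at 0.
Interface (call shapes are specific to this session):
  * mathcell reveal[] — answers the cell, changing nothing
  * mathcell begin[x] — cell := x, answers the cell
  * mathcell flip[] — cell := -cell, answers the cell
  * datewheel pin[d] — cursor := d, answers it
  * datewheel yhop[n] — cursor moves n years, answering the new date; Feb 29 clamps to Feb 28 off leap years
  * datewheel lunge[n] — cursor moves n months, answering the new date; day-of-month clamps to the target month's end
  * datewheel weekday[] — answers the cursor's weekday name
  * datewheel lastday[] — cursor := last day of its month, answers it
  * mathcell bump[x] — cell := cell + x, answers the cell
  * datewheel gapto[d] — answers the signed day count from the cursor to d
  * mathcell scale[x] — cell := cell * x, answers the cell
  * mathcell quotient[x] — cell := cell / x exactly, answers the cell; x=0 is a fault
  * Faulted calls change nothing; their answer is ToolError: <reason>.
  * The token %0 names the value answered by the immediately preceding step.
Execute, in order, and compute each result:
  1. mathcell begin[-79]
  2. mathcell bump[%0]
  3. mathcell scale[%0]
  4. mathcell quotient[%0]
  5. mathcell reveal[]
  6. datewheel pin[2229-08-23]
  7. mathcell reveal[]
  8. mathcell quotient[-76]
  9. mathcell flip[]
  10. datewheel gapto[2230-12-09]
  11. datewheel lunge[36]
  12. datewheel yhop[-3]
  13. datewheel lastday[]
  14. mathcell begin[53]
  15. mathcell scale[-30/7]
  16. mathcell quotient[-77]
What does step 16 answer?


Answer: 1590/539

Derivation:
→ mathcell begin(x='-79')
← -79
→ mathcell bump(x='%0')
← -158
→ mathcell scale(x='%0')
← 24964
→ mathcell quotient(x='%0')
← 1
→ mathcell reveal()
← 1
→ datewheel pin(d='2229-08-23')
← 2229-08-23
→ mathcell reveal()
← 1
→ mathcell quotient(x='-76')
← -1/76
→ mathcell flip()
← 1/76
→ datewheel gapto(d='2230-12-09')
← 473
→ datewheel lunge(n='36')
← 2232-08-23
→ datewheel yhop(n='-3')
← 2229-08-23
→ datewheel lastday()
← 2229-08-31
→ mathcell begin(x='53')
← 53
→ mathcell scale(x='-30/7')
← -1590/7
→ mathcell quotient(x='-77')
← 1590/539


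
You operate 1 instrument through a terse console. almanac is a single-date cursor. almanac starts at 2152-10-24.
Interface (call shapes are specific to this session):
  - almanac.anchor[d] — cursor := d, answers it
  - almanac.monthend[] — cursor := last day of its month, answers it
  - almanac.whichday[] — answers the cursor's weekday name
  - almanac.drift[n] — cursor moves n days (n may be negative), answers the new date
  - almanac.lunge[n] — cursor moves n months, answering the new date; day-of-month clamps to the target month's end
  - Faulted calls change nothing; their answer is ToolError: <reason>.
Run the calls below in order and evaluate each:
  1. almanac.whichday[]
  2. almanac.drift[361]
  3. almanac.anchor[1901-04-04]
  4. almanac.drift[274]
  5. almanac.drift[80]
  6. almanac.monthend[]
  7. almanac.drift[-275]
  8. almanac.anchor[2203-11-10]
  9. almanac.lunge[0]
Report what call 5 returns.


Answer: 1902-03-24

Derivation:
% whichday
= Tuesday
% drift n→361
= 2153-10-20
% anchor d→1901-04-04
= 1901-04-04
% drift n→274
= 1902-01-03
% drift n→80
= 1902-03-24
% monthend
= 1902-03-31
% drift n→-275
= 1901-06-29
% anchor d→2203-11-10
= 2203-11-10
% lunge n→0
= 2203-11-10


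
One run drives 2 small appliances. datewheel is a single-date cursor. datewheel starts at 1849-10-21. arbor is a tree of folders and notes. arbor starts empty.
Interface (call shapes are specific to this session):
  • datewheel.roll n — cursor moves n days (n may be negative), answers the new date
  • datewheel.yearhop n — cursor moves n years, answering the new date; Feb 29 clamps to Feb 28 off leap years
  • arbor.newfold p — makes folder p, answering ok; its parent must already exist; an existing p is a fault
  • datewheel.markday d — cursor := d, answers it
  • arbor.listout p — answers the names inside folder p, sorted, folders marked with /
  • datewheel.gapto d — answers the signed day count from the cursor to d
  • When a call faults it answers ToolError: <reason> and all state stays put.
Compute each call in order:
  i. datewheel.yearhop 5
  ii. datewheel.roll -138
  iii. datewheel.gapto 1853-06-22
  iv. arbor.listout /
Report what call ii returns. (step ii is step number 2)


Answer: 1854-06-05

Derivation:
·→ yearhop(n: 5)
·← 1854-10-21
·→ roll(n: -138)
·← 1854-06-05
·→ gapto(d: 1853-06-22)
·← -348
·→ listout(p: /)
·← []


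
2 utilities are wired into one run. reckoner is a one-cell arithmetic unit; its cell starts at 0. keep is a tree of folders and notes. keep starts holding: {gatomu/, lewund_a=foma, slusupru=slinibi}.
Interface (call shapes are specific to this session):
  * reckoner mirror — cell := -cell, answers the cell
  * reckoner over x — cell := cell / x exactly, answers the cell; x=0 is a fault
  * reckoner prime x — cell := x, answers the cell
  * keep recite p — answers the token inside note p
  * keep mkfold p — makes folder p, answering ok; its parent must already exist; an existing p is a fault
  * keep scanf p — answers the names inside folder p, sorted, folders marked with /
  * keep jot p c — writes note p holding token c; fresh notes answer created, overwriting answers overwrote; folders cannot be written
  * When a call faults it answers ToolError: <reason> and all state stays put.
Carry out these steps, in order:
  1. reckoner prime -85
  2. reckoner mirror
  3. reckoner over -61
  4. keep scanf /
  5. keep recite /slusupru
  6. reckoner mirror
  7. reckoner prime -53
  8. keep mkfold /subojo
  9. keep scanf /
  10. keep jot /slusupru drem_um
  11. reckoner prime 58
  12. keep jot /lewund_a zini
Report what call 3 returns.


Answer: -85/61

Derivation:
-> reckoner prime(-85)
<- -85
-> reckoner mirror()
<- 85
-> reckoner over(-61)
<- -85/61
-> keep scanf(/)
<- [gatomu/, lewund_a, slusupru]
-> keep recite(/slusupru)
<- slinibi
-> reckoner mirror()
<- 85/61
-> reckoner prime(-53)
<- -53
-> keep mkfold(/subojo)
<- ok
-> keep scanf(/)
<- [gatomu/, lewund_a, slusupru, subojo/]
-> keep jot(/slusupru, drem_um)
<- overwrote
-> reckoner prime(58)
<- 58
-> keep jot(/lewund_a, zini)
<- overwrote


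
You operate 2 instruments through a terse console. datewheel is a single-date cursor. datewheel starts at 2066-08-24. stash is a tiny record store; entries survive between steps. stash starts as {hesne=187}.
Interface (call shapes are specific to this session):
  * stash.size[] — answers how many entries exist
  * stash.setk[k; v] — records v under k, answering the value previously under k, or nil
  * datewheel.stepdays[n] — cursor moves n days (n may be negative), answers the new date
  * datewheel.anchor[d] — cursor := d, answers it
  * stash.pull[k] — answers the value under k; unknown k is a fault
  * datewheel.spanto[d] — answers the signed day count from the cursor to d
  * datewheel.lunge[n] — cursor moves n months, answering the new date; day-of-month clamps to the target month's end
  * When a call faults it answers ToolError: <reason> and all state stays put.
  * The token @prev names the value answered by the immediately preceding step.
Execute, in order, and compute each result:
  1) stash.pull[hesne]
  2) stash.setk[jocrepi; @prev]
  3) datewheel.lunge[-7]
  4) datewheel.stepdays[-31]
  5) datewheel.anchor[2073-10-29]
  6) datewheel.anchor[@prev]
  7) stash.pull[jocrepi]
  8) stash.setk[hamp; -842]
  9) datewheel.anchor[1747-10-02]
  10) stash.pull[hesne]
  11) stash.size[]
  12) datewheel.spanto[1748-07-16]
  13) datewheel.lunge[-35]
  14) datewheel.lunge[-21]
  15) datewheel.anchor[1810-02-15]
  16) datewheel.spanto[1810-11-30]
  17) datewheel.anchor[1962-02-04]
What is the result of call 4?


// 1. pull(k='hesne') -> 187
// 2. setk(k='jocrepi', v='@prev') -> nil
// 3. lunge(n='-7') -> 2066-01-24
// 4. stepdays(n='-31') -> 2065-12-24
// 5. anchor(d='2073-10-29') -> 2073-10-29
// 6. anchor(d='@prev') -> 2073-10-29
// 7. pull(k='jocrepi') -> 187
// 8. setk(k='hamp', v='-842') -> nil
// 9. anchor(d='1747-10-02') -> 1747-10-02
// 10. pull(k='hesne') -> 187
// 11. size() -> 3
// 12. spanto(d='1748-07-16') -> 288
// 13. lunge(n='-35') -> 1744-11-02
// 14. lunge(n='-21') -> 1743-02-02
// 15. anchor(d='1810-02-15') -> 1810-02-15
// 16. spanto(d='1810-11-30') -> 288
// 17. anchor(d='1962-02-04') -> 1962-02-04

Answer: 2065-12-24


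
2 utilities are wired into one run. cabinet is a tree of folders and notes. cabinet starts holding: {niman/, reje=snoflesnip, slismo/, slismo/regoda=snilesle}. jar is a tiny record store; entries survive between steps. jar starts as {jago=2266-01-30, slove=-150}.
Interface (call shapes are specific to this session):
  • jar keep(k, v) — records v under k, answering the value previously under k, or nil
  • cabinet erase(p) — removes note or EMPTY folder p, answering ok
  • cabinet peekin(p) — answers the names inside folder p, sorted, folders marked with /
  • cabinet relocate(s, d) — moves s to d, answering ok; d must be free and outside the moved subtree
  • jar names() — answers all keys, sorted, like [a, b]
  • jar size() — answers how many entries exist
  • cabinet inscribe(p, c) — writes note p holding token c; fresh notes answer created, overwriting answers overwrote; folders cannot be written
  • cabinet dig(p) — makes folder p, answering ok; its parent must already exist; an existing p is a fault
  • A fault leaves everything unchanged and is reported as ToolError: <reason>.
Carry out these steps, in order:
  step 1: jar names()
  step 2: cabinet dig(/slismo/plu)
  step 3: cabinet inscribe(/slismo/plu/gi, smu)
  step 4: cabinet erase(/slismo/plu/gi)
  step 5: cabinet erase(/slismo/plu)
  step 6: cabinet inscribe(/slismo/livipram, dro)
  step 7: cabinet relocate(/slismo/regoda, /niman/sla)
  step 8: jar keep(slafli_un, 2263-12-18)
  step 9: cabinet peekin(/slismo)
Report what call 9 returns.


Then jar names, yielding [jago, slove].
Calling cabinet dig using p='/slismo/plu', which returns ok.
I use cabinet inscribe using p='/slismo/plu/gi', c='smu', and observe created.
Next I call cabinet erase using p='/slismo/plu/gi', giving ok.
Calling cabinet erase using p='/slismo/plu', → ok.
I try cabinet inscribe using p='/slismo/livipram', c='dro', → created.
Invoking cabinet relocate using s='/slismo/regoda', d='/niman/sla', and get ok.
Then jar keep using k='slafli_un', v='2263-12-18', giving nil.
Then cabinet peekin using p='/slismo', yielding [livipram].

Answer: [livipram]


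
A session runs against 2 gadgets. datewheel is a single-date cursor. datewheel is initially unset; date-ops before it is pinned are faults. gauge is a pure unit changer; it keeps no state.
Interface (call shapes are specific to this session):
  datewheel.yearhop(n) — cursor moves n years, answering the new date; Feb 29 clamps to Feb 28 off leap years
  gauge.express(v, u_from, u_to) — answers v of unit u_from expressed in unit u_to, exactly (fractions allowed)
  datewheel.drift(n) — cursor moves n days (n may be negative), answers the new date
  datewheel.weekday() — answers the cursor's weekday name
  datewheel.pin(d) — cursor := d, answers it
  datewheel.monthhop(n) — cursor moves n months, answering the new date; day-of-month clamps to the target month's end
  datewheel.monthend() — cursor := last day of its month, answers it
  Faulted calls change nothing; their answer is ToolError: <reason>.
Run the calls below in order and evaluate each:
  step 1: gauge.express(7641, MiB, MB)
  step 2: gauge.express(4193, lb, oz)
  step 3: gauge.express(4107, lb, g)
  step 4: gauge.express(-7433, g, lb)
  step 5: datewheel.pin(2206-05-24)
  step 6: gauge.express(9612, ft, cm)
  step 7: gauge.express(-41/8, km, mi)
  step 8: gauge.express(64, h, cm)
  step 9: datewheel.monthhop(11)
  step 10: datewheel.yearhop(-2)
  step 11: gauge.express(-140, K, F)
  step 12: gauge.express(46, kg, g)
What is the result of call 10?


Using gauge.express using v: 7641, u_from: MiB, u_to: MB: 125190144/15625.
Then gauge.express using v: 4193, u_from: lb, u_to: oz: 67088.
Next I call gauge.express using v: 4107, u_from: lb, u_to: g, which returns 186290386359/100000.
Now I run gauge.express using v: -7433, u_from: g, u_to: lb, — result: -743300000/45359237.
Next I call datewheel.pin using d: 2206-05-24, → 2206-05-24.
Then gauge.express using v: 9612, u_from: ft, u_to: cm: 7324344/25.
Next I call gauge.express using v: -41/8, u_from: km, u_to: mi, → -640625/201168.
Invoking gauge.express using v: 64, u_from: h, u_to: cm: ToolError: incompatible units.
I use datewheel.monthhop using n: 11: 2207-04-24.
I use datewheel.yearhop using n: -2: 2205-04-24.
Using gauge.express using v: -140, u_from: K, u_to: F, giving -71167/100.
I use gauge.express using v: 46, u_from: kg, u_to: g, and see 46000.

Answer: 2205-04-24


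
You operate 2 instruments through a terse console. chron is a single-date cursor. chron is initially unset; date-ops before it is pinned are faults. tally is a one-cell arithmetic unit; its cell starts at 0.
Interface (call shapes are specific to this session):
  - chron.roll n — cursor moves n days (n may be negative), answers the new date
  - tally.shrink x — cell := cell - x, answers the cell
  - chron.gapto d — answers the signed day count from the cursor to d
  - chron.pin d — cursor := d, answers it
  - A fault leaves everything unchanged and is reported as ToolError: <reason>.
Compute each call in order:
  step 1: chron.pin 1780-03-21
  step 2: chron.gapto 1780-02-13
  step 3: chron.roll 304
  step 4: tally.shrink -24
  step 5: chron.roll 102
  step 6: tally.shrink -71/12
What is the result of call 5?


> pin d=1780-03-21
[out] 1780-03-21
> gapto d=1780-02-13
[out] -37
> roll n=304
[out] 1781-01-19
> shrink x=-24
[out] 24
> roll n=102
[out] 1781-05-01
> shrink x=-71/12
[out] 359/12

Answer: 1781-05-01


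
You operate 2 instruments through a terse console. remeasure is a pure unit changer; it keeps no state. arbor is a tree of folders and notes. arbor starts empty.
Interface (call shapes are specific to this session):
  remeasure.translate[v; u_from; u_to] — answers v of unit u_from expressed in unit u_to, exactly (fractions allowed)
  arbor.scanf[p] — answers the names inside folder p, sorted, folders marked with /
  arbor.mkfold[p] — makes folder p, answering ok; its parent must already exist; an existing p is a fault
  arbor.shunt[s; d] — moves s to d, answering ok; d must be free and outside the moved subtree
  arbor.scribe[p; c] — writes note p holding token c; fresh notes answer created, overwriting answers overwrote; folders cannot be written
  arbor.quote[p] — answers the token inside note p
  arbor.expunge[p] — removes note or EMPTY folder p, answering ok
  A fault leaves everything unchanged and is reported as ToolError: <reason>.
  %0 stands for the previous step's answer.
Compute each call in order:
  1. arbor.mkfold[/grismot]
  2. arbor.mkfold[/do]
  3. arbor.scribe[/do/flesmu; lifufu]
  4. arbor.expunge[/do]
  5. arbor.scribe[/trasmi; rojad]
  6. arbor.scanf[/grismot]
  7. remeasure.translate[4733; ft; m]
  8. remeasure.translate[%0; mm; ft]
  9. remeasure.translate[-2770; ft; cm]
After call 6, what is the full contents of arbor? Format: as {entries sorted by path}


I invoke arbor.mkfold passing p='/grismot', yielding ok.
I invoke arbor.mkfold passing p='/do', which returns ok.
Calling arbor.scribe passing p='/do/flesmu', c='lifufu', and get created.
I try arbor.expunge passing p='/do', and get ToolError: not empty.
I use arbor.scribe passing p='/trasmi', c='rojad', and get created.
I run arbor.scanf passing p='/grismot', and get [].
Calling remeasure.translate passing v='4733', u_from='ft', u_to='m', — result: 1803273/1250.
Calling remeasure.translate passing v='%0', u_from='mm', u_to='ft', and observe 4733/1000.
I try remeasure.translate passing v='-2770', u_from='ft', u_to='cm', yielding -422148/5.

Answer: {do/, do/flesmu=lifufu, grismot/, trasmi=rojad}


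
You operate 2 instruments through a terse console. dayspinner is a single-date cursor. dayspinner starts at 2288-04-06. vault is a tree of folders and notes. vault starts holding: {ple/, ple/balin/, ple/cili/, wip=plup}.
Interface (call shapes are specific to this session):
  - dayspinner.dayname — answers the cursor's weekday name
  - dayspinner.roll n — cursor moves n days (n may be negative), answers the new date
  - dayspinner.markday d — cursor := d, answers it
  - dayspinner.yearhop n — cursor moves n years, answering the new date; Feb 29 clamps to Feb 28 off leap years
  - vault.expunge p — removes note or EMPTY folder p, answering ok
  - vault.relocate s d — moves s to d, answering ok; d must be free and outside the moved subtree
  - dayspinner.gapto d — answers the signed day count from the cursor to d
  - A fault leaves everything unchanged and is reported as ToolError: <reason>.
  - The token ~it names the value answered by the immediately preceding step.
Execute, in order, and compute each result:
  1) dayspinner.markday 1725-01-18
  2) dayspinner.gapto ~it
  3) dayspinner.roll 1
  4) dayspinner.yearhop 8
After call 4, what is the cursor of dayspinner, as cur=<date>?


Step: dayspinner.markday[1725-01-18]
Result: 1725-01-18
Step: dayspinner.gapto[~it]
Result: 0
Step: dayspinner.roll[1]
Result: 1725-01-19
Step: dayspinner.yearhop[8]
Result: 1733-01-19

Answer: cur=1733-01-19


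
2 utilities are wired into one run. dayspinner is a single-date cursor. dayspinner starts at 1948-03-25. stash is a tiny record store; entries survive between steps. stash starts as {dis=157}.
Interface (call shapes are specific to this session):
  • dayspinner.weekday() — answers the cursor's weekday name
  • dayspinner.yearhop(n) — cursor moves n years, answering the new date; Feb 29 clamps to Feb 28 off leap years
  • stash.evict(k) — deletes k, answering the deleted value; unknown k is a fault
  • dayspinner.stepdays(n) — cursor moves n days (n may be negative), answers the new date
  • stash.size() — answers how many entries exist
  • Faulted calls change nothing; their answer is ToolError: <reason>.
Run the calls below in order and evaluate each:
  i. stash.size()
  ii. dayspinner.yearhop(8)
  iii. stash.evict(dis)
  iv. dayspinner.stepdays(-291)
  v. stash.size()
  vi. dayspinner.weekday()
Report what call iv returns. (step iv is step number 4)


Answer: 1955-06-08

Derivation:
I invoke size: 1.
I run yearhop on n='8', and get 1956-03-25.
Calling evict on k='dis', which returns 157.
I invoke stepdays on n='-291': 1955-06-08.
I use size, and observe 0.
Using weekday(), giving Wednesday.


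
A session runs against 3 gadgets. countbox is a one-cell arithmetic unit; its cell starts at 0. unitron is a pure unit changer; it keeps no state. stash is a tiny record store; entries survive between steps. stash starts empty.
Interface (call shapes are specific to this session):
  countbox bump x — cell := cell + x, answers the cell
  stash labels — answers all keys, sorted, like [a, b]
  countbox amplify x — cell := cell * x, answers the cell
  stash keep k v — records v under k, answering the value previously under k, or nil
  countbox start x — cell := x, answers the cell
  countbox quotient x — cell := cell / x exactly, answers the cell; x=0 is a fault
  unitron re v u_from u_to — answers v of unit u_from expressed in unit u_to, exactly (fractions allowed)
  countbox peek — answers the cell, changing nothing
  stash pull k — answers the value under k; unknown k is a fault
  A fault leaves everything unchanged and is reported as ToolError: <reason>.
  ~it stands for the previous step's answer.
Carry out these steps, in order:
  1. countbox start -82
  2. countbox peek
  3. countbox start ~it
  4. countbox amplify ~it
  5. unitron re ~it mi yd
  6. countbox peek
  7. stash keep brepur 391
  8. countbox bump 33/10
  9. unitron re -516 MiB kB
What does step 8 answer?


Using countbox start passing -82, giving -82.
I use countbox peek(), yielding -82.
I use countbox start passing ~it: -82.
I use countbox amplify passing ~it, → 6724.
Now I run unitron re passing ~it, mi, yd, giving 11834240.
I use countbox peek, → 6724.
Using stash keep passing brepur, 391, and see nil.
I use countbox bump passing 33/10, which returns 67273/10.
I run unitron re passing -516, MiB, kB, and get -67633152/125.

Answer: 67273/10


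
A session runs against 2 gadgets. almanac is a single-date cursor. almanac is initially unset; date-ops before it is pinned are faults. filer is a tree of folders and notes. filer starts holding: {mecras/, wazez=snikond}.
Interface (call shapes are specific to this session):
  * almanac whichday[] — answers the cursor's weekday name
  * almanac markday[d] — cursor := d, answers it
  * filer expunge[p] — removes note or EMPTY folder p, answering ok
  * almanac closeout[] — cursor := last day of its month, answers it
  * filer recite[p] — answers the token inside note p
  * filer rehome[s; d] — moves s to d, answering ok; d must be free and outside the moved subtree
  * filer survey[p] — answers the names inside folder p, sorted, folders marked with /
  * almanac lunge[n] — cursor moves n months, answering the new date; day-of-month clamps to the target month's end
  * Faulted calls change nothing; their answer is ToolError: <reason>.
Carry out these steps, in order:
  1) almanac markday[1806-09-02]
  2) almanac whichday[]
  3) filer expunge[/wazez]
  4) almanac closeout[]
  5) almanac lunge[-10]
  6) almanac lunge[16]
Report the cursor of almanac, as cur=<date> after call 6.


Answer: cur=1807-03-30

Derivation:
Using almanac markday using d='1806-09-02', yielding 1806-09-02.
I use almanac whichday, — result: Tuesday.
Next I call filer expunge using p='/wazez', yielding ok.
Invoking almanac closeout(), and see 1806-09-30.
Invoking almanac lunge using n='-10', and observe 1805-11-30.
Then almanac lunge using n='16', → 1807-03-30.


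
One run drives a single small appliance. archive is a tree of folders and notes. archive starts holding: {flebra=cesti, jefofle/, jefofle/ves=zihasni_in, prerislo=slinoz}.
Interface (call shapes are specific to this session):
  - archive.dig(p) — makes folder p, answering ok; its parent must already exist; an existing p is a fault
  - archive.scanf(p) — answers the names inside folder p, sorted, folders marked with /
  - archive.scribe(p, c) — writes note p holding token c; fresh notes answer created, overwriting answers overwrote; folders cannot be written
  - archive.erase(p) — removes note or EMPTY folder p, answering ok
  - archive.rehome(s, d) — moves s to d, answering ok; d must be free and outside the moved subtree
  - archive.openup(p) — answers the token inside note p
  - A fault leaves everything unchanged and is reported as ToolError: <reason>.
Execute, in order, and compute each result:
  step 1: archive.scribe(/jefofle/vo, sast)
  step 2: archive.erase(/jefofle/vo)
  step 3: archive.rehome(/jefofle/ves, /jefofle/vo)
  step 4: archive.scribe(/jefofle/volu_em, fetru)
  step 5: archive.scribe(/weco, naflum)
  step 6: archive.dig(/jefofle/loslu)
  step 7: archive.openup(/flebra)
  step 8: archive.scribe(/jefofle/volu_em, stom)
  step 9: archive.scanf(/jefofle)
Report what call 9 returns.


Act: archive.scribe[/jefofle/vo; sast]
Obs: created
Act: archive.erase[/jefofle/vo]
Obs: ok
Act: archive.rehome[/jefofle/ves; /jefofle/vo]
Obs: ok
Act: archive.scribe[/jefofle/volu_em; fetru]
Obs: created
Act: archive.scribe[/weco; naflum]
Obs: created
Act: archive.dig[/jefofle/loslu]
Obs: ok
Act: archive.openup[/flebra]
Obs: cesti
Act: archive.scribe[/jefofle/volu_em; stom]
Obs: overwrote
Act: archive.scanf[/jefofle]
Obs: [loslu/, vo, volu_em]

Answer: [loslu/, vo, volu_em]


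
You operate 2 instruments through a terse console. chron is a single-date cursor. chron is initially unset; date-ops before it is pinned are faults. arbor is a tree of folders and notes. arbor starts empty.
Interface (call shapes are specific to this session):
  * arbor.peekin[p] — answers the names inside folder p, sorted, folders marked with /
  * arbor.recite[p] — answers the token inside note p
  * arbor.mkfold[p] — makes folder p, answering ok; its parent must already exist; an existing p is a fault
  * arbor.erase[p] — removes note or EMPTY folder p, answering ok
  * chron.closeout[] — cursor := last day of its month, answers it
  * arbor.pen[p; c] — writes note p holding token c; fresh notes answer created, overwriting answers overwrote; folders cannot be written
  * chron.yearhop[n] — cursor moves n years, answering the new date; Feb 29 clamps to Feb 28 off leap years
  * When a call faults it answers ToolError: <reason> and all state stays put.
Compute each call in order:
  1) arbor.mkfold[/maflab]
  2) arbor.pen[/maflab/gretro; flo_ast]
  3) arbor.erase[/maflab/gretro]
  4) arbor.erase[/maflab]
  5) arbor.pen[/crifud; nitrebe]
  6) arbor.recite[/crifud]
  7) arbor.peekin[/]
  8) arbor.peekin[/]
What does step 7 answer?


Answer: [crifud]

Derivation:
-- arbor.mkfold(p='/maflab') : ok
-- arbor.pen(p='/maflab/gretro', c='flo_ast') : created
-- arbor.erase(p='/maflab/gretro') : ok
-- arbor.erase(p='/maflab') : ok
-- arbor.pen(p='/crifud', c='nitrebe') : created
-- arbor.recite(p='/crifud') : nitrebe
-- arbor.peekin(p='/') : [crifud]
-- arbor.peekin(p='/') : [crifud]


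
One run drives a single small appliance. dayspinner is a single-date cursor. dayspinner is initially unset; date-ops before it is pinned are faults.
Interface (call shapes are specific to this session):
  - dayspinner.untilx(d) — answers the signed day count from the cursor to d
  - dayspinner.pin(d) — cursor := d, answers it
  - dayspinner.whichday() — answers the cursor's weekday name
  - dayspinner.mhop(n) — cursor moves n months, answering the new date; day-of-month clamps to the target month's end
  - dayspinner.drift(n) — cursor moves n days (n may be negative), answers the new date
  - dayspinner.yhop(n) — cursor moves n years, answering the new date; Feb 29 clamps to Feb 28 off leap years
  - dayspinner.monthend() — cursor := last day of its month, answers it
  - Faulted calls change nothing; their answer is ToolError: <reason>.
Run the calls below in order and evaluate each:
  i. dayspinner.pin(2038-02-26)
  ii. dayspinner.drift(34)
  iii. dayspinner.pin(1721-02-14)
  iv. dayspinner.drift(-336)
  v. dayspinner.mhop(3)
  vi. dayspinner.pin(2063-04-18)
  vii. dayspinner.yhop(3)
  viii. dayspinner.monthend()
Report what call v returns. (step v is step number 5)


Act: dayspinner.pin[d→2038-02-26]
Obs: 2038-02-26
Act: dayspinner.drift[n→34]
Obs: 2038-04-01
Act: dayspinner.pin[d→1721-02-14]
Obs: 1721-02-14
Act: dayspinner.drift[n→-336]
Obs: 1720-03-15
Act: dayspinner.mhop[n→3]
Obs: 1720-06-15
Act: dayspinner.pin[d→2063-04-18]
Obs: 2063-04-18
Act: dayspinner.yhop[n→3]
Obs: 2066-04-18
Act: dayspinner.monthend[]
Obs: 2066-04-30

Answer: 1720-06-15


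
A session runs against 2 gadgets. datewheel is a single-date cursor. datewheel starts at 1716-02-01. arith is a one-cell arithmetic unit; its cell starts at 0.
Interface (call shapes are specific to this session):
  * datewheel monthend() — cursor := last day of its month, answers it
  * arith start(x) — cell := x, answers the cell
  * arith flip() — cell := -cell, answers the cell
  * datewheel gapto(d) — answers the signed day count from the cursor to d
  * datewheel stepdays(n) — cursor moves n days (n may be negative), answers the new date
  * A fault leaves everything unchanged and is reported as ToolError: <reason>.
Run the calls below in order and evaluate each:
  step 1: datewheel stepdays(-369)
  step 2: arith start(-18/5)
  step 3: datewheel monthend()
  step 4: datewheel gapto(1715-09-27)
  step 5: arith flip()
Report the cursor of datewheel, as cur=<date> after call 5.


Answer: cur=1715-01-31

Derivation:
# datewheel stepdays(n→-369) : 1715-01-28
# arith start(x→-18/5) : -18/5
# datewheel monthend() : 1715-01-31
# datewheel gapto(d→1715-09-27) : 239
# arith flip() : 18/5


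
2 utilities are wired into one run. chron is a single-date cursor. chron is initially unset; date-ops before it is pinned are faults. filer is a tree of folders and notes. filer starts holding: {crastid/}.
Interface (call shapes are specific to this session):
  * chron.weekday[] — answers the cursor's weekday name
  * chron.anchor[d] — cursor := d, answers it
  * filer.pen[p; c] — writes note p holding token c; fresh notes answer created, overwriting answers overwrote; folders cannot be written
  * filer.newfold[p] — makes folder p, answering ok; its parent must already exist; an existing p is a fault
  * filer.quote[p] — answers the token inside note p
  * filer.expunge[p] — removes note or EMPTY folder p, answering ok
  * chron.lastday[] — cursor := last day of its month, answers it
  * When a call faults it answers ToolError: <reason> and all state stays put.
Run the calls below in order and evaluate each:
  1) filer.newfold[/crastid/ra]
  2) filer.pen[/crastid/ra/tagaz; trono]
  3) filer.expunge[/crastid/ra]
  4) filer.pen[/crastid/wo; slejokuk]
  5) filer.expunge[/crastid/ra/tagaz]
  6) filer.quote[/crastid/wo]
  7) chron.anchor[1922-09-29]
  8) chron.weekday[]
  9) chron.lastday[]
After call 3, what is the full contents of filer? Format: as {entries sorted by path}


Answer: {crastid/, crastid/ra/, crastid/ra/tagaz=trono}

Derivation:
I use filer.newfold passing p: /crastid/ra, and get ok.
I call filer.pen passing p: /crastid/ra/tagaz, c: trono, giving created.
I call filer.expunge passing p: /crastid/ra, yielding ToolError: not empty.
Using filer.pen passing p: /crastid/wo, c: slejokuk, which returns created.
I call filer.expunge passing p: /crastid/ra/tagaz, and get ok.
Now I run filer.quote passing p: /crastid/wo, which returns slejokuk.
Invoking chron.anchor passing d: 1922-09-29, and observe 1922-09-29.
Now I run chron.weekday(), giving Friday.
I run chron.lastday(): 1922-09-30.


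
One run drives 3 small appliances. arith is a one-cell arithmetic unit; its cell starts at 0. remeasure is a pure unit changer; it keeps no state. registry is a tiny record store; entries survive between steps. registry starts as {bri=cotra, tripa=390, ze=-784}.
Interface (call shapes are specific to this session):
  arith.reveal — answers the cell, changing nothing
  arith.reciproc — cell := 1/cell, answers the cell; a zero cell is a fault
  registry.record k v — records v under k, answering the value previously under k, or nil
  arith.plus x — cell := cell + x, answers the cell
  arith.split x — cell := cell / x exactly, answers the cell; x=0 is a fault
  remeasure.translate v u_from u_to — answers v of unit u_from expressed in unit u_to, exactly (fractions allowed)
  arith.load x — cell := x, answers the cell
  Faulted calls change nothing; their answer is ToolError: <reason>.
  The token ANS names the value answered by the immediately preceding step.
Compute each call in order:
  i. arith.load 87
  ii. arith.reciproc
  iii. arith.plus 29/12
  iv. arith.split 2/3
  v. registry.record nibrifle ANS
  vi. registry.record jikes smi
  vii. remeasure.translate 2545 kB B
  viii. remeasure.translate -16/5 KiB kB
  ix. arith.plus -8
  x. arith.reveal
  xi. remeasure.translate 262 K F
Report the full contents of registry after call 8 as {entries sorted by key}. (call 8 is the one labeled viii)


Answer: {bri=cotra, jikes=smi, nibrifle=845/232, tripa=390, ze=-784}

Derivation:
~$ arith.load x=87
  87
~$ arith.reciproc
  1/87
~$ arith.plus x=29/12
  845/348
~$ arith.split x=2/3
  845/232
~$ registry.record k=nibrifle v=ANS
  nil
~$ registry.record k=jikes v=smi
  nil
~$ remeasure.translate v=2545 u_from=kB u_to=B
  2545000
~$ remeasure.translate v=-16/5 u_from=KiB u_to=kB
  -2048/625
~$ arith.plus x=-8
  -1011/232
~$ arith.reveal
  -1011/232
~$ remeasure.translate v=262 u_from=K u_to=F
  1193/100


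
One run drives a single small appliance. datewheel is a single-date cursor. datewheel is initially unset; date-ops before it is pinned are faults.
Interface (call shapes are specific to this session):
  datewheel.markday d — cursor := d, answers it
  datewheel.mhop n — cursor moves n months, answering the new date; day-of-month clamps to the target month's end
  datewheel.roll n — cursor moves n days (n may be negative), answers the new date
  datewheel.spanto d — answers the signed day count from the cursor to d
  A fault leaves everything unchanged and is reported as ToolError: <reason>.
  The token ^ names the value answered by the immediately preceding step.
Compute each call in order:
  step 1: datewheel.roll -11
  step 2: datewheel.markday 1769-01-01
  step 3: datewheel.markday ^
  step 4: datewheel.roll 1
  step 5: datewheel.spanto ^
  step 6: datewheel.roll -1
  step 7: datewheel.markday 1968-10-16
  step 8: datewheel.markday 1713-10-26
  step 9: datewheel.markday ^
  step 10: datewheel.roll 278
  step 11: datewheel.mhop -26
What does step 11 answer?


Answer: 1712-05-31

Derivation:
I use datewheel.roll on n=-11, — result: ToolError: no date set.
I invoke datewheel.markday on d=1769-01-01, and get 1769-01-01.
Now I run datewheel.markday on d=^, and observe 1769-01-01.
I invoke datewheel.roll on n=1, giving 1769-01-02.
Invoking datewheel.spanto on d=^, giving 0.
Next I call datewheel.roll on n=-1, and see 1769-01-01.
I use datewheel.markday on d=1968-10-16, giving 1968-10-16.
Invoking datewheel.markday on d=1713-10-26, giving 1713-10-26.
I invoke datewheel.markday on d=^: 1713-10-26.
Calling datewheel.roll on n=278, — result: 1714-07-31.
Using datewheel.mhop on n=-26, giving 1712-05-31.


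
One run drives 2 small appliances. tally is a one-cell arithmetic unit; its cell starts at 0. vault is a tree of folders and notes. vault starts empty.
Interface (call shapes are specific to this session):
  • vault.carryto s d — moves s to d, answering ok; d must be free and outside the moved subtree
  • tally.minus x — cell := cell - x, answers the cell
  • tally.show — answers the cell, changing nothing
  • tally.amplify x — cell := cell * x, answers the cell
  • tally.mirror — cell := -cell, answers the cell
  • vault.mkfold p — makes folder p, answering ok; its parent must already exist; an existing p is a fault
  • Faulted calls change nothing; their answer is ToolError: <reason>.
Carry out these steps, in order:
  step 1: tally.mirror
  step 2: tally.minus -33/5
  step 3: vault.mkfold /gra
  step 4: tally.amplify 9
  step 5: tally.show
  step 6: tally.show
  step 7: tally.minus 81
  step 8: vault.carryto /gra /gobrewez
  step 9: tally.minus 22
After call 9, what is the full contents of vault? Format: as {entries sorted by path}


Answer: {gobrewez/}

Derivation:
Act: mirror[]
Obs: 0
Act: minus[x: -33/5]
Obs: 33/5
Act: mkfold[p: /gra]
Obs: ok
Act: amplify[x: 9]
Obs: 297/5
Act: show[]
Obs: 297/5
Act: show[]
Obs: 297/5
Act: minus[x: 81]
Obs: -108/5
Act: carryto[s: /gra; d: /gobrewez]
Obs: ok
Act: minus[x: 22]
Obs: -218/5


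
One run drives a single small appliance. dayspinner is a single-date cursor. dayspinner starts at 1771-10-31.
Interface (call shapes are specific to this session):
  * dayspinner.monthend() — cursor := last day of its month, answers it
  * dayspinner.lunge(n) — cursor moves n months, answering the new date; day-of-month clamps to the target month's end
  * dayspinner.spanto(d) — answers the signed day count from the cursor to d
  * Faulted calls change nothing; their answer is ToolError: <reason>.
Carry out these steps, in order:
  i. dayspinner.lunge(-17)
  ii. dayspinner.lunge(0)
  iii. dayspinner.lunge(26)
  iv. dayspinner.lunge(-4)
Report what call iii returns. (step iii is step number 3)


Answer: 1772-07-31

Derivation:
Act: dayspinner.lunge[n='-17']
Obs: 1770-05-31
Act: dayspinner.lunge[n='0']
Obs: 1770-05-31
Act: dayspinner.lunge[n='26']
Obs: 1772-07-31
Act: dayspinner.lunge[n='-4']
Obs: 1772-03-31
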